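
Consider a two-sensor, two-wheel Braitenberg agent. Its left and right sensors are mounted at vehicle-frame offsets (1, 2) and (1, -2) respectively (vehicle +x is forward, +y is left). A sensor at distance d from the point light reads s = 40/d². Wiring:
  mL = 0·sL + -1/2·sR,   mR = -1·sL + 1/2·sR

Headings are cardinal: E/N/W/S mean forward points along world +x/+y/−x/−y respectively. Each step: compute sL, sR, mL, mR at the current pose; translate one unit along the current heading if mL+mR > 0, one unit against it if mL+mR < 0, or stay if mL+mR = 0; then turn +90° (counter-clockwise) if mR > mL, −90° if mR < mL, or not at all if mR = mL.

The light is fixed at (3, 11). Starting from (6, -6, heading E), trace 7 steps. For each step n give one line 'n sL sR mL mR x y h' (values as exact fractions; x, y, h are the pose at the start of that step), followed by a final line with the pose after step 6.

n=0: pose=(6,-6,E); sL=40/241, sR=40/377; mL=-20/377, mR=-10260/90857; mL+mR=-40/241 → advance -1; mR−mL=-5440/90857 → turn -1·90°
n=1: pose=(5,-6,S); sL=2/17, sR=10/81; mL=-5/81, mR=-77/1377; mL+mR=-2/17 → advance -1; mR−mL=8/1377 → turn +1·90°
n=2: pose=(5,-5,E); sL=8/41, sR=40/333; mL=-20/333, mR=-1844/13653; mL+mR=-8/41 → advance -1; mR−mL=-1024/13653 → turn -1·90°
n=3: pose=(4,-5,S); sL=20/149, sR=4/29; mL=-2/29, mR=-282/4321; mL+mR=-20/149 → advance -1; mR−mL=16/4321 → turn +1·90°
n=4: pose=(4,-4,E); sL=40/173, sR=40/293; mL=-20/293, mR=-8260/50689; mL+mR=-40/173 → advance -1; mR−mL=-4800/50689 → turn -1·90°
n=5: pose=(3,-4,S); sL=2/13, sR=2/13; mL=-1/13, mR=-1/13; mL+mR=-2/13 → advance -1; mR−mL=0 → turn +0·90°
n=6: pose=(3,-3,S); sL=40/229, sR=40/229; mL=-20/229, mR=-20/229; mL+mR=-40/229 → advance -1; mR−mL=0 → turn +0·90°

0 40/241 40/377 -20/377 -10260/90857 6 -6 E
1 2/17 10/81 -5/81 -77/1377 5 -6 S
2 8/41 40/333 -20/333 -1844/13653 5 -5 E
3 20/149 4/29 -2/29 -282/4321 4 -5 S
4 40/173 40/293 -20/293 -8260/50689 4 -4 E
5 2/13 2/13 -1/13 -1/13 3 -4 S
6 40/229 40/229 -20/229 -20/229 3 -3 S
final 3 -2 S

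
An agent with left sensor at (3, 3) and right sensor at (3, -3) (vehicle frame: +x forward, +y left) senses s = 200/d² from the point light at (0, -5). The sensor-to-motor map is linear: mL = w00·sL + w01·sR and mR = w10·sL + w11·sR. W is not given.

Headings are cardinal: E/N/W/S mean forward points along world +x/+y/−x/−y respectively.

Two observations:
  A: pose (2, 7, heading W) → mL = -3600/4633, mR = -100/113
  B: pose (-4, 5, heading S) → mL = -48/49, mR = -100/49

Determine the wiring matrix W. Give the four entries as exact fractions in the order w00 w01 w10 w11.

obs A: pose=(2,7,W) → sL=100/41, sR=100/113, mL=-3600/4633, mR=-100/113
obs B: pose=(-4,5,S) → sL=4, sR=100/49, mL=-48/49, mR=-100/49
sensor matrix S = [[100/41, 100/113], [4, 100/49]]; det S = 326400/227017
solve [mL_A; mL_B] = S·[w00; w01] and [mR_A; mR_B] = S·[w10; w11]:
  w00 = -1/2, w01 = 1/2, w10 = 0, w11 = -1

-1/2 1/2 0 -1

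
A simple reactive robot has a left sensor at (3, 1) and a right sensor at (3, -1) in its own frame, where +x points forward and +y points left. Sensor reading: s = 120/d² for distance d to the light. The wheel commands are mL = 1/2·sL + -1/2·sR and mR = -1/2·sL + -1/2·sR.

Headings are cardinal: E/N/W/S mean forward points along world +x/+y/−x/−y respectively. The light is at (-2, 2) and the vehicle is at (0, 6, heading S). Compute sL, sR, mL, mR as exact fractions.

12 60 -24 -36

left sensor world pos  = (1, 3); dL² = 10
right sensor world pos = (-1, 3); dR² = 2
sL = 120/10 = 12
sR = 120/2 = 60
mL = 1/2·sL + -1/2·sR = -24
mR = -1/2·sL + -1/2·sR = -36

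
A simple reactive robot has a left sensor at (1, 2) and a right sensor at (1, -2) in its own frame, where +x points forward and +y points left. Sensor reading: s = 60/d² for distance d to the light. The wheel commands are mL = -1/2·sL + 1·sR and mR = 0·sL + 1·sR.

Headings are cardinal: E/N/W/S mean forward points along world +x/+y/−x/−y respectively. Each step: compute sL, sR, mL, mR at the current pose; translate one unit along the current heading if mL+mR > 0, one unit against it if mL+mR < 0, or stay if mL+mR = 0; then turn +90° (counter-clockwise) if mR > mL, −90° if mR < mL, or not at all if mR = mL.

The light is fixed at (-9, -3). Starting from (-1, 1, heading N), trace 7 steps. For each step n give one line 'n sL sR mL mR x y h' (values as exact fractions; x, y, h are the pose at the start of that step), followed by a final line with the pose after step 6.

n=0: pose=(-1,1,N); sL=60/61, sR=12/25; mL=-18/1525, mR=12/25; mL+mR=714/1525 → advance +1; mR−mL=30/61 → turn +1·90°
n=1: pose=(-1,2,W); sL=30/29, sR=30/49; mL=135/1421, mR=30/49; mL+mR=1005/1421 → advance +1; mR−mL=15/29 → turn +1·90°
n=2: pose=(-2,2,S); sL=60/97, sR=60/41; mL=4590/3977, mR=60/41; mL+mR=10410/3977 → advance +1; mR−mL=30/97 → turn +1·90°
n=3: pose=(-2,1,E); sL=3/5, sR=15/17; mL=99/170, mR=15/17; mL+mR=249/170 → advance +1; mR−mL=3/10 → turn +1·90°
n=4: pose=(-1,1,N); sL=60/61, sR=12/25; mL=-18/1525, mR=12/25; mL+mR=714/1525 → advance +1; mR−mL=30/61 → turn +1·90°
n=5: pose=(-1,2,W); sL=30/29, sR=30/49; mL=135/1421, mR=30/49; mL+mR=1005/1421 → advance +1; mR−mL=15/29 → turn +1·90°
n=6: pose=(-2,2,S); sL=60/97, sR=60/41; mL=4590/3977, mR=60/41; mL+mR=10410/3977 → advance +1; mR−mL=30/97 → turn +1·90°

0 60/61 12/25 -18/1525 12/25 -1 1 N
1 30/29 30/49 135/1421 30/49 -1 2 W
2 60/97 60/41 4590/3977 60/41 -2 2 S
3 3/5 15/17 99/170 15/17 -2 1 E
4 60/61 12/25 -18/1525 12/25 -1 1 N
5 30/29 30/49 135/1421 30/49 -1 2 W
6 60/97 60/41 4590/3977 60/41 -2 2 S
final -2 1 E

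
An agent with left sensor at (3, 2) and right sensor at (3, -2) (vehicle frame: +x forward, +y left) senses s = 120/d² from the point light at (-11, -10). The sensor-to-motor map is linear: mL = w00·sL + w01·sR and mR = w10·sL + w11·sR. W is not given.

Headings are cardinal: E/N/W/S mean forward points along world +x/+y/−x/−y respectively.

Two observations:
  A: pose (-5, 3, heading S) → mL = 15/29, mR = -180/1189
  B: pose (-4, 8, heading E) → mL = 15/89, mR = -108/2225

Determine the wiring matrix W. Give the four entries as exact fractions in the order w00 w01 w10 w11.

obs A: pose=(-5,3,S) → sL=30/41, sR=30/29, mL=15/29, mR=-180/1189
obs B: pose=(-4,8,E) → sL=6/25, sR=30/89, mL=15/89, mR=-108/2225
sensor matrix S = [[30/41, 30/29], [6/25, 30/89]]; det S = -864/529105
solve [mL_A; mL_B] = S·[w00; w01] and [mR_A; mR_B] = S·[w10; w11]:
  w00 = 0, w01 = 1/2, w10 = 1/2, w11 = -1/2

0 1/2 1/2 -1/2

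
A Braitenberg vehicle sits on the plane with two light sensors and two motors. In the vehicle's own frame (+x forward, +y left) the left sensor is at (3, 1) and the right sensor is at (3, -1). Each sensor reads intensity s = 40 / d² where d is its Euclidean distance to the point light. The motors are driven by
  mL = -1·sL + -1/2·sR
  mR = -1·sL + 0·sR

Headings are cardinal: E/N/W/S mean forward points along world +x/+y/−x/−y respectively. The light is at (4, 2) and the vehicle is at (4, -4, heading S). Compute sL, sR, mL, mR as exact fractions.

20/41 20/41 -30/41 -20/41

left sensor world pos  = (5, -7); dL² = 82
right sensor world pos = (3, -7); dR² = 82
sL = 40/82 = 20/41
sR = 40/82 = 20/41
mL = -1·sL + -1/2·sR = -30/41
mR = -1·sL + 0·sR = -20/41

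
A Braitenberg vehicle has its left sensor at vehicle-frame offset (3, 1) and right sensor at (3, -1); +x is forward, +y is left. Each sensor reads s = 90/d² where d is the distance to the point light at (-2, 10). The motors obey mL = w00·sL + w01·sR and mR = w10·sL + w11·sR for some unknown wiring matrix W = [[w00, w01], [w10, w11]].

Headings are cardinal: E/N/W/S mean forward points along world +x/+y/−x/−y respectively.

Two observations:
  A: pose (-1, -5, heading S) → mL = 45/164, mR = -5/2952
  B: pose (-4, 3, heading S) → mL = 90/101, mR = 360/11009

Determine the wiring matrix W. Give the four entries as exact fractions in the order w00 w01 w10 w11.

obs A: pose=(-1,-5,S) → sL=45/164, sR=5/18, mL=45/164, mR=-5/2952
obs B: pose=(-4,3,S) → sL=90/101, sR=90/109, mL=90/101, mR=360/11009
sensor matrix S = [[45/164, 5/18], [90/101, 90/109]]; det S = -18925/902738
solve [mL_A; mL_B] = S·[w00; w01] and [mR_A; mR_B] = S·[w10; w11]:
  w00 = 1, w01 = 0, w10 = 1/2, w11 = -1/2

1 0 1/2 -1/2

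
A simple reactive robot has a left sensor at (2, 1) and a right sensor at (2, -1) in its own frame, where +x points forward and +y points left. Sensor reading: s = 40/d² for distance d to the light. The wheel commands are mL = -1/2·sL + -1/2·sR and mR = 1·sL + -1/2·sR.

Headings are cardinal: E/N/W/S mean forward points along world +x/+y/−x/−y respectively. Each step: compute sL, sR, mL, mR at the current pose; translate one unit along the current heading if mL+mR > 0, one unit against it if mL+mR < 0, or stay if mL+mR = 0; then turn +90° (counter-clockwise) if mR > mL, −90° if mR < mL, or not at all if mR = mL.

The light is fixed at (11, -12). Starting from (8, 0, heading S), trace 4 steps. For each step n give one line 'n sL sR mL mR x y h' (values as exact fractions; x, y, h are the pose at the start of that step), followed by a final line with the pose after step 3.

n=0: pose=(8,0,S); sL=5/13, sR=10/29; mL=-275/754, mR=80/377; mL+mR=-115/754 → advance -1; mR−mL=15/26 → turn +1·90°
n=1: pose=(8,1,E); sL=40/197, sR=8/29; mL=-1368/5713, mR=372/5713; mL+mR=-996/5713 → advance -1; mR−mL=60/197 → turn +1·90°
n=2: pose=(7,1,N); sL=4/25, sR=20/117; mL=-484/2925, mR=218/2925; mL+mR=-266/2925 → advance -1; mR−mL=6/25 → turn +1·90°
n=3: pose=(7,0,W); sL=40/157, sR=8/41; mL=-1448/6437, mR=1012/6437; mL+mR=-436/6437 → advance -1; mR−mL=60/157 → turn +1·90°

0 5/13 10/29 -275/754 80/377 8 0 S
1 40/197 8/29 -1368/5713 372/5713 8 1 E
2 4/25 20/117 -484/2925 218/2925 7 1 N
3 40/157 8/41 -1448/6437 1012/6437 7 0 W
final 8 0 S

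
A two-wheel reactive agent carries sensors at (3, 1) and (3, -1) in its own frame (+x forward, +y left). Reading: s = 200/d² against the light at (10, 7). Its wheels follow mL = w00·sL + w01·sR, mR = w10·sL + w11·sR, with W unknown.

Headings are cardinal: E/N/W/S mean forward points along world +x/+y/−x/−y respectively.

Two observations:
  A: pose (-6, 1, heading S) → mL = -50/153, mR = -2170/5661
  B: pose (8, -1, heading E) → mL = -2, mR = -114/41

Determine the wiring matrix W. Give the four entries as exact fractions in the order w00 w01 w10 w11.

obs A: pose=(-6,1,S) → sL=100/153, sR=20/37, mL=-50/153, mR=-2170/5661
obs B: pose=(8,-1,E) → sL=4, sR=100/41, mL=-2, mR=-114/41
sensor matrix S = [[100/153, 20/37], [4, 100/41]]; det S = -131840/232101
solve [mL_A; mL_B] = S·[w00; w01] and [mR_A; mR_B] = S·[w10; w11]:
  w00 = -1/2, w01 = 0, w10 = -1, w11 = 1/2

-1/2 0 -1 1/2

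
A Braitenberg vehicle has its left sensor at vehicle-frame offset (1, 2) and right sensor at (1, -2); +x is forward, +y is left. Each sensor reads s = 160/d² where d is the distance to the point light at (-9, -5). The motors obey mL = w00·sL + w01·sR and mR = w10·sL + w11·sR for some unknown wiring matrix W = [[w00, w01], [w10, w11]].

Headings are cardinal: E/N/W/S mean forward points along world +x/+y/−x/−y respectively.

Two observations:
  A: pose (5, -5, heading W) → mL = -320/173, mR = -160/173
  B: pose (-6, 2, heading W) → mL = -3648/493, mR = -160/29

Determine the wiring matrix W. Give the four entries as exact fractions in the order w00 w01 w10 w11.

-1 -1 -1 0

obs A: pose=(5,-5,W) → sL=160/173, sR=160/173, mL=-320/173, mR=-160/173
obs B: pose=(-6,2,W) → sL=160/29, sR=32/17, mL=-3648/493, mR=-160/29
sensor matrix S = [[160/173, 160/173], [160/29, 32/17]]; det S = -286720/85289
solve [mL_A; mL_B] = S·[w00; w01] and [mR_A; mR_B] = S·[w10; w11]:
  w00 = -1, w01 = -1, w10 = -1, w11 = 0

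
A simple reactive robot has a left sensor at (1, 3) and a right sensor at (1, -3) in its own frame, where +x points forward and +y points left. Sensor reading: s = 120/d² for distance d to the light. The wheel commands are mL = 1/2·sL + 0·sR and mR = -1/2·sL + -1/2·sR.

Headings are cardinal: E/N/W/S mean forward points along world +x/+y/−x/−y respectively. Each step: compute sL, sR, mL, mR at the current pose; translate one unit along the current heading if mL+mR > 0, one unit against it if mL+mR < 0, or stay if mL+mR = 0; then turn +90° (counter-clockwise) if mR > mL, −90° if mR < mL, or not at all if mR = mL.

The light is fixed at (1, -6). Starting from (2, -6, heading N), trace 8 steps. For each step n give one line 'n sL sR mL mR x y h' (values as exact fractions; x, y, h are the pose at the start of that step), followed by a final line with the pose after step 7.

0 24 120/17 12 -264/17 2 -6 N
1 15 6 15/2 -21/2 2 -7 E
2 120/13 120/13 60/13 -120/13 1 -7 S
3 12 12 6 -12 1 -6 W
4 24 120/17 12 -264/17 2 -6 N
5 15 6 15/2 -21/2 2 -7 E
6 120/13 120/13 60/13 -120/13 1 -7 S
7 12 12 6 -12 1 -6 W
final 2 -6 N

n=0: pose=(2,-6,N); sL=24, sR=120/17; mL=12, mR=-264/17; mL+mR=-60/17 → advance -1; mR−mL=-468/17 → turn -1·90°
n=1: pose=(2,-7,E); sL=15, sR=6; mL=15/2, mR=-21/2; mL+mR=-3 → advance -1; mR−mL=-18 → turn -1·90°
n=2: pose=(1,-7,S); sL=120/13, sR=120/13; mL=60/13, mR=-120/13; mL+mR=-60/13 → advance -1; mR−mL=-180/13 → turn -1·90°
n=3: pose=(1,-6,W); sL=12, sR=12; mL=6, mR=-12; mL+mR=-6 → advance -1; mR−mL=-18 → turn -1·90°
n=4: pose=(2,-6,N); sL=24, sR=120/17; mL=12, mR=-264/17; mL+mR=-60/17 → advance -1; mR−mL=-468/17 → turn -1·90°
n=5: pose=(2,-7,E); sL=15, sR=6; mL=15/2, mR=-21/2; mL+mR=-3 → advance -1; mR−mL=-18 → turn -1·90°
n=6: pose=(1,-7,S); sL=120/13, sR=120/13; mL=60/13, mR=-120/13; mL+mR=-60/13 → advance -1; mR−mL=-180/13 → turn -1·90°
n=7: pose=(1,-6,W); sL=12, sR=12; mL=6, mR=-12; mL+mR=-6 → advance -1; mR−mL=-18 → turn -1·90°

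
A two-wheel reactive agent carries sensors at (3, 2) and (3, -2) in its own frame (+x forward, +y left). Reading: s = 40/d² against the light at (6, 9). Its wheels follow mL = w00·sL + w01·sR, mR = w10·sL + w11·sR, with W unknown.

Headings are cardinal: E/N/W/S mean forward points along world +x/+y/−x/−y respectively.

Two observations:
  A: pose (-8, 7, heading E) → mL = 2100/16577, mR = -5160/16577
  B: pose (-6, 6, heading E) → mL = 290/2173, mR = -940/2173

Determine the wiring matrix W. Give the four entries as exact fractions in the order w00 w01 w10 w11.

-1/2 1 -1/2 -1/2

obs A: pose=(-8,7,E) → sL=40/121, sR=40/137, mL=2100/16577, mR=-5160/16577
obs B: pose=(-6,6,E) → sL=20/41, sR=20/53, mL=290/2173, mR=-940/2173
sensor matrix S = [[40/121, 40/137], [20/41, 20/53]]; det S = -636800/36021821
solve [mL_A; mL_B] = S·[w00; w01] and [mR_A; mR_B] = S·[w10; w11]:
  w00 = -1/2, w01 = 1, w10 = -1/2, w11 = -1/2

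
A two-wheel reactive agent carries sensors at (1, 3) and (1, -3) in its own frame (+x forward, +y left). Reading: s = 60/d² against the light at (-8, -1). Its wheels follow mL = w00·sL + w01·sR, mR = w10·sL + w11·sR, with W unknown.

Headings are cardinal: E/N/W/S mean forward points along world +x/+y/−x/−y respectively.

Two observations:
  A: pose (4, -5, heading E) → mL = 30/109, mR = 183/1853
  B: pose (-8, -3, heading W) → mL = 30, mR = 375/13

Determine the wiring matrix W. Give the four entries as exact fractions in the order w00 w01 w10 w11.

0 1 -1/2 1

obs A: pose=(4,-5,E) → sL=6/17, sR=30/109, mL=30/109, mR=183/1853
obs B: pose=(-8,-3,W) → sL=30/13, sR=30, mL=30, mR=375/13
sensor matrix S = [[6/17, 30/109], [30/13, 30]]; det S = 239760/24089
solve [mL_A; mL_B] = S·[w00; w01] and [mR_A; mR_B] = S·[w10; w11]:
  w00 = 0, w01 = 1, w10 = -1/2, w11 = 1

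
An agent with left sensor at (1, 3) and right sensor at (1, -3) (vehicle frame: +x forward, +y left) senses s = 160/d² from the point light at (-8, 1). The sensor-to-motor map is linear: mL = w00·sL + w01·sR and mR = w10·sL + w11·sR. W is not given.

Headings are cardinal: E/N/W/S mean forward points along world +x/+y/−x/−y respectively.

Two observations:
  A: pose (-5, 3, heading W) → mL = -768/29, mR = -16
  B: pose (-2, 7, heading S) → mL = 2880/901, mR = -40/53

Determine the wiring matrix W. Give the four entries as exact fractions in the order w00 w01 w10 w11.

-1 1 -1/2 0

obs A: pose=(-5,3,W) → sL=32, sR=160/29, mL=-768/29, mR=-16
obs B: pose=(-2,7,S) → sL=80/53, sR=80/17, mL=2880/901, mR=-40/53
sensor matrix S = [[32, 160/29], [80/53, 80/17]]; det S = 3717120/26129
solve [mL_A; mL_B] = S·[w00; w01] and [mR_A; mR_B] = S·[w10; w11]:
  w00 = -1, w01 = 1, w10 = -1/2, w11 = 0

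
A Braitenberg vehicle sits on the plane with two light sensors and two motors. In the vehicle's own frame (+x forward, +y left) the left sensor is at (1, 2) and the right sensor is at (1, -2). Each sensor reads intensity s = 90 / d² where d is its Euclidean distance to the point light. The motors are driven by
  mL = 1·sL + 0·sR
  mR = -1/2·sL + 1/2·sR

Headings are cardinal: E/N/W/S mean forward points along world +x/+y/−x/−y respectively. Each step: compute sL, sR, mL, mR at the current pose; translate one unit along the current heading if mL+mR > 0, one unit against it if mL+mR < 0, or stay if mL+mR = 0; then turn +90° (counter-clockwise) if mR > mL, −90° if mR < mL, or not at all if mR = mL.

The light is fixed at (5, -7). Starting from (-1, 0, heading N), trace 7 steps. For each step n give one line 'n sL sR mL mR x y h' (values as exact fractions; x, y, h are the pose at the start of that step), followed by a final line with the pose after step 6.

n=0: pose=(-1,0,N); sL=45/64, sR=9/8; mL=45/64, mR=27/128; mL+mR=117/128 → advance +1; mR−mL=-63/128 → turn -1·90°
n=1: pose=(-1,1,E); sL=18/25, sR=90/61; mL=18/25, mR=576/1525; mL+mR=1674/1525 → advance +1; mR−mL=-522/1525 → turn -1·90°
n=2: pose=(0,1,S); sL=45/29, sR=45/49; mL=45/29, mR=-450/1421; mL+mR=1755/1421 → advance +1; mR−mL=-2655/1421 → turn -1·90°
n=3: pose=(0,0,W); sL=90/61, sR=10/13; mL=90/61, mR=-280/793; mL+mR=890/793 → advance +1; mR−mL=-1450/793 → turn -1·90°
n=4: pose=(-1,0,N); sL=45/64, sR=9/8; mL=45/64, mR=27/128; mL+mR=117/128 → advance +1; mR−mL=-63/128 → turn -1·90°
n=5: pose=(-1,1,E); sL=18/25, sR=90/61; mL=18/25, mR=576/1525; mL+mR=1674/1525 → advance +1; mR−mL=-522/1525 → turn -1·90°
n=6: pose=(0,1,S); sL=45/29, sR=45/49; mL=45/29, mR=-450/1421; mL+mR=1755/1421 → advance +1; mR−mL=-2655/1421 → turn -1·90°

0 45/64 9/8 45/64 27/128 -1 0 N
1 18/25 90/61 18/25 576/1525 -1 1 E
2 45/29 45/49 45/29 -450/1421 0 1 S
3 90/61 10/13 90/61 -280/793 0 0 W
4 45/64 9/8 45/64 27/128 -1 0 N
5 18/25 90/61 18/25 576/1525 -1 1 E
6 45/29 45/49 45/29 -450/1421 0 1 S
final 0 0 W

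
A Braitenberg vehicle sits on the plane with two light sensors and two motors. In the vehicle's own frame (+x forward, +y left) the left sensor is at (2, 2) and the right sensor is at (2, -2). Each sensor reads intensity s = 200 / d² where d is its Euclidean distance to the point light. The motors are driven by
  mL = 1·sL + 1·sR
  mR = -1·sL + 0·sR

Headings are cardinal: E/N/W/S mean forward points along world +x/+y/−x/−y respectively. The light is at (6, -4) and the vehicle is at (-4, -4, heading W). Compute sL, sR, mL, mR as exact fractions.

50/37 50/37 100/37 -50/37

left sensor world pos  = (-6, -6); dL² = 148
right sensor world pos = (-6, -2); dR² = 148
sL = 200/148 = 50/37
sR = 200/148 = 50/37
mL = 1·sL + 1·sR = 100/37
mR = -1·sL + 0·sR = -50/37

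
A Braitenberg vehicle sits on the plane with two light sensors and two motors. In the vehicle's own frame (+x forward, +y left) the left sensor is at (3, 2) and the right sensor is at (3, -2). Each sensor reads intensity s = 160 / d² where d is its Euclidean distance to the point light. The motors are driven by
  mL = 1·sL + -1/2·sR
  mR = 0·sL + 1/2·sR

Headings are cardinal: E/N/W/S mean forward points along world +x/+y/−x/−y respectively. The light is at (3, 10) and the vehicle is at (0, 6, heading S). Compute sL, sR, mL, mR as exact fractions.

16/5 80/37 392/185 40/37

left sensor world pos  = (2, 3); dL² = 50
right sensor world pos = (-2, 3); dR² = 74
sL = 160/50 = 16/5
sR = 160/74 = 80/37
mL = 1·sL + -1/2·sR = 392/185
mR = 0·sL + 1/2·sR = 40/37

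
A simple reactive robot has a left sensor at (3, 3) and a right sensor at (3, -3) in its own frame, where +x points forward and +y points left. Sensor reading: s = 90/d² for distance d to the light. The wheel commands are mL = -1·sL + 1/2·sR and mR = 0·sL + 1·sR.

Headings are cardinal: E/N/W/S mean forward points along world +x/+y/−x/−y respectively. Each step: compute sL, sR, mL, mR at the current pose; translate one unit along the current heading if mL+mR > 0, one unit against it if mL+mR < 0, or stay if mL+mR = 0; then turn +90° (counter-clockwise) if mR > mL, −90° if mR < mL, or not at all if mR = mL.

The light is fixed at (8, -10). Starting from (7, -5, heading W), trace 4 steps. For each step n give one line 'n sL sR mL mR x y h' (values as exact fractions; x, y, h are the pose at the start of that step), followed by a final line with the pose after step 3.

0 9/2 9/8 -63/16 9/8 7 -5 W
1 90/13 90/13 -45/13 90/13 8 -5 S
2 45/29 9 171/58 9 8 -6 E
3 90/53 18/13 -693/689 18/13 9 -6 N
final 9 -5 W

n=0: pose=(7,-5,W); sL=9/2, sR=9/8; mL=-63/16, mR=9/8; mL+mR=-45/16 → advance -1; mR−mL=81/16 → turn +1·90°
n=1: pose=(8,-5,S); sL=90/13, sR=90/13; mL=-45/13, mR=90/13; mL+mR=45/13 → advance +1; mR−mL=135/13 → turn +1·90°
n=2: pose=(8,-6,E); sL=45/29, sR=9; mL=171/58, mR=9; mL+mR=693/58 → advance +1; mR−mL=351/58 → turn +1·90°
n=3: pose=(9,-6,N); sL=90/53, sR=18/13; mL=-693/689, mR=18/13; mL+mR=261/689 → advance +1; mR−mL=1647/689 → turn +1·90°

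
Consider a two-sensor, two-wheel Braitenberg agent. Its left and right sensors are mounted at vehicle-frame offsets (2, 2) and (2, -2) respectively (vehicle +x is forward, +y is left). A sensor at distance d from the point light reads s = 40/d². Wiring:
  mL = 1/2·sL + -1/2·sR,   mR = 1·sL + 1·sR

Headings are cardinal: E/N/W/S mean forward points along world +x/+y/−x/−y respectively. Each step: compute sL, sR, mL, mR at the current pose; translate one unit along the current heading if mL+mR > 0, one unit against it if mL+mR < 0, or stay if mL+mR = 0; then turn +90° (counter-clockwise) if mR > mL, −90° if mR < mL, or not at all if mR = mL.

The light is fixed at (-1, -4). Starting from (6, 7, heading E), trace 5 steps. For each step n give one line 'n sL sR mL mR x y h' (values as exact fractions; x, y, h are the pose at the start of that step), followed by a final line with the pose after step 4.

n=0: pose=(6,7,E); sL=4/25, sR=20/81; mL=-88/2025, mR=824/2025; mL+mR=736/2025 → advance +1; mR−mL=304/675 → turn +1·90°
n=1: pose=(7,7,N); sL=8/41, sR=40/269; mL=256/11029, mR=3792/11029; mL+mR=4048/11029 → advance +1; mR−mL=3536/11029 → turn +1·90°
n=2: pose=(7,8,W); sL=5/17, sR=5/29; mL=30/493, mR=230/493; mL+mR=260/493 → advance +1; mR−mL=200/493 → turn +1·90°
n=3: pose=(6,8,S); sL=40/181, sR=8/25; mL=-224/4525, mR=2448/4525; mL+mR=2224/4525 → advance +1; mR−mL=2672/4525 → turn +1·90°
n=4: pose=(6,7,E); sL=4/25, sR=20/81; mL=-88/2025, mR=824/2025; mL+mR=736/2025 → advance +1; mR−mL=304/675 → turn +1·90°

0 4/25 20/81 -88/2025 824/2025 6 7 E
1 8/41 40/269 256/11029 3792/11029 7 7 N
2 5/17 5/29 30/493 230/493 7 8 W
3 40/181 8/25 -224/4525 2448/4525 6 8 S
4 4/25 20/81 -88/2025 824/2025 6 7 E
final 7 7 N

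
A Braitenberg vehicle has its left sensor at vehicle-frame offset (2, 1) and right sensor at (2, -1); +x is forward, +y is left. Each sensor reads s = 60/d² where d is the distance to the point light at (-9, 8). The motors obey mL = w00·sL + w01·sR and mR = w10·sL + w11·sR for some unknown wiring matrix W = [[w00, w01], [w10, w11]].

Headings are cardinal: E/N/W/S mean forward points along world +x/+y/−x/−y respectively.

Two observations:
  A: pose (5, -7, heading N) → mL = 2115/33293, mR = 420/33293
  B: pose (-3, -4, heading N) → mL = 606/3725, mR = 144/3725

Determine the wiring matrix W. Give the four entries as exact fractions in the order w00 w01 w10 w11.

-1/2 1 1/2 -1/2

obs A: pose=(5,-7,N) → sL=30/169, sR=30/197, mL=2115/33293, mR=420/33293
obs B: pose=(-3,-4,N) → sL=12/25, sR=60/149, mL=606/3725, mR=144/3725
sensor matrix S = [[30/169, 30/197], [12/25, 60/149]]; det S = -40032/24803285
solve [mL_A; mL_B] = S·[w00; w01] and [mR_A; mR_B] = S·[w10; w11]:
  w00 = -1/2, w01 = 1, w10 = 1/2, w11 = -1/2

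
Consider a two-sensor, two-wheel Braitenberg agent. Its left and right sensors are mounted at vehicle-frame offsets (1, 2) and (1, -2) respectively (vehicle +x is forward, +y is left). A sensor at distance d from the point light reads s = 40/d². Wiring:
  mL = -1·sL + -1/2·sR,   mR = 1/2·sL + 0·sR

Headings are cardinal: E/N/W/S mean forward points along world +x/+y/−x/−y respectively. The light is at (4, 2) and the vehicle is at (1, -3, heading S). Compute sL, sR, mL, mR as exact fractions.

left sensor world pos  = (3, -4); dL² = 37
right sensor world pos = (-1, -4); dR² = 61
sL = 40/37 = 40/37
sR = 40/61 = 40/61
mL = -1·sL + -1/2·sR = -3180/2257
mR = 1/2·sL + 0·sR = 20/37

40/37 40/61 -3180/2257 20/37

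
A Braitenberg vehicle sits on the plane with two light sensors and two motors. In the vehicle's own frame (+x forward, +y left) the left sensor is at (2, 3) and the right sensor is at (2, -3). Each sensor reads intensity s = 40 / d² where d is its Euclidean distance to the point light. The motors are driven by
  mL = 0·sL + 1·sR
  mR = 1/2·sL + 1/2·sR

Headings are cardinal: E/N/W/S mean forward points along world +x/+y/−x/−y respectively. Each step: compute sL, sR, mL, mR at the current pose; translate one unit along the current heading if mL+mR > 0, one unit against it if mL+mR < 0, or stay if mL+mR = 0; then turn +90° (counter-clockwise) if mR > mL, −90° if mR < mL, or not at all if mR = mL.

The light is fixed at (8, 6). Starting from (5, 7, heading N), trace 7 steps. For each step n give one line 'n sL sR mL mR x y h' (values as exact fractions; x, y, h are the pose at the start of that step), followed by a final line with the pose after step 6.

n=0: pose=(5,7,N); sL=8/9, sR=40/9; mL=40/9, mR=8/3; mL+mR=64/9 → advance +1; mR−mL=-16/9 → turn -1·90°
n=1: pose=(5,8,E); sL=20/13, sR=20; mL=20, mR=140/13; mL+mR=400/13 → advance +1; mR−mL=-120/13 → turn -1·90°
n=2: pose=(6,8,S); sL=40, sR=8/5; mL=8/5, mR=104/5; mL+mR=112/5 → advance +1; mR−mL=96/5 → turn +1·90°
n=3: pose=(6,7,E); sL=5/2, sR=10; mL=10, mR=25/4; mL+mR=65/4 → advance +1; mR−mL=-15/4 → turn -1·90°
n=4: pose=(7,7,S); sL=8, sR=40/17; mL=40/17, mR=88/17; mL+mR=128/17 → advance +1; mR−mL=48/17 → turn +1·90°
n=5: pose=(7,6,E); sL=4, sR=4; mL=4, mR=4; mL+mR=8 → advance +1; mR−mL=0 → turn +0·90°
n=6: pose=(8,6,E); sL=40/13, sR=40/13; mL=40/13, mR=40/13; mL+mR=80/13 → advance +1; mR−mL=0 → turn +0·90°

0 8/9 40/9 40/9 8/3 5 7 N
1 20/13 20 20 140/13 5 8 E
2 40 8/5 8/5 104/5 6 8 S
3 5/2 10 10 25/4 6 7 E
4 8 40/17 40/17 88/17 7 7 S
5 4 4 4 4 7 6 E
6 40/13 40/13 40/13 40/13 8 6 E
final 9 6 E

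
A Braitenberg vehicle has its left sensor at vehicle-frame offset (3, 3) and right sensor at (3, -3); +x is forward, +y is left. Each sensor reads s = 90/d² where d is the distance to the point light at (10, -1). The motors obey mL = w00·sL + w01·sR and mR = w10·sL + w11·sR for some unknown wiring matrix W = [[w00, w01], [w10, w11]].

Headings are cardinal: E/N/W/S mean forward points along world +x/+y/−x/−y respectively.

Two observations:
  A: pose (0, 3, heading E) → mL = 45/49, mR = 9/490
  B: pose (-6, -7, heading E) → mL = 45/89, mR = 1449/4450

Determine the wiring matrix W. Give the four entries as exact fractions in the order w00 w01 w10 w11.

1 0 1 -1/2

obs A: pose=(0,3,E) → sL=45/49, sR=9/5, mL=45/49, mR=9/490
obs B: pose=(-6,-7,E) → sL=45/89, sR=9/25, mL=45/89, mR=1449/4450
sensor matrix S = [[45/49, 9/5], [45/89, 9/25]]; det S = -12636/21805
solve [mL_A; mL_B] = S·[w00; w01] and [mR_A; mR_B] = S·[w10; w11]:
  w00 = 1, w01 = 0, w10 = 1, w11 = -1/2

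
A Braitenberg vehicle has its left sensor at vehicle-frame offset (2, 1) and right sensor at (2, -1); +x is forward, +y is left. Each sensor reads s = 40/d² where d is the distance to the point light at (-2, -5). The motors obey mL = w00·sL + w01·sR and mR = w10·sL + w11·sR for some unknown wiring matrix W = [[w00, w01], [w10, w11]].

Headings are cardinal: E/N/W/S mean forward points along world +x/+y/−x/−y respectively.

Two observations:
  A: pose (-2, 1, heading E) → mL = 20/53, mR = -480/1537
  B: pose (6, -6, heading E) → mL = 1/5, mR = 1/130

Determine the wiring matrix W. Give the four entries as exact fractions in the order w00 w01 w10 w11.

1/2 0 1/2 -1/2

obs A: pose=(-2,1,E) → sL=40/53, sR=40/29, mL=20/53, mR=-480/1537
obs B: pose=(6,-6,E) → sL=2/5, sR=5/13, mL=1/5, mR=1/130
sensor matrix S = [[40/53, 40/29], [2/5, 5/13]]; det S = -5224/19981
solve [mL_A; mL_B] = S·[w00; w01] and [mR_A; mR_B] = S·[w10; w11]:
  w00 = 1/2, w01 = 0, w10 = 1/2, w11 = -1/2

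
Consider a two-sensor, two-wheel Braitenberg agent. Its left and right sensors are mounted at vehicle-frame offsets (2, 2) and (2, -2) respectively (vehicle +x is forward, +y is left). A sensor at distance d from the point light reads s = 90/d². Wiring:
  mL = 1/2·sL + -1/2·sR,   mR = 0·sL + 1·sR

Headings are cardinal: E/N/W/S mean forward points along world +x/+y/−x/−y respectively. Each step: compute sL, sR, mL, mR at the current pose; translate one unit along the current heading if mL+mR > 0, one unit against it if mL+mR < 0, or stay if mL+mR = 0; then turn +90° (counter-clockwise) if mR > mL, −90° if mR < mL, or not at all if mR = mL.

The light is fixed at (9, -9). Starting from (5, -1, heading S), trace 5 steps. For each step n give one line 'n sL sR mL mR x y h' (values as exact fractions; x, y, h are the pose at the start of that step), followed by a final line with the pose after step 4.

0 9/4 5/4 1/2 5/4 5 -1 S
1 18/17 90/29 -504/493 90/29 5 -2 E
2 45/53 45/41 -270/2173 45/41 6 -2 N
3 90/61 18/25 576/1525 18/25 6 -1 W
4 9/4 5/4 1/2 5/4 5 -1 S
final 5 -2 E

n=0: pose=(5,-1,S); sL=9/4, sR=5/4; mL=1/2, mR=5/4; mL+mR=7/4 → advance +1; mR−mL=3/4 → turn +1·90°
n=1: pose=(5,-2,E); sL=18/17, sR=90/29; mL=-504/493, mR=90/29; mL+mR=1026/493 → advance +1; mR−mL=2034/493 → turn +1·90°
n=2: pose=(6,-2,N); sL=45/53, sR=45/41; mL=-270/2173, mR=45/41; mL+mR=2115/2173 → advance +1; mR−mL=2655/2173 → turn +1·90°
n=3: pose=(6,-1,W); sL=90/61, sR=18/25; mL=576/1525, mR=18/25; mL+mR=1674/1525 → advance +1; mR−mL=522/1525 → turn +1·90°
n=4: pose=(5,-1,S); sL=9/4, sR=5/4; mL=1/2, mR=5/4; mL+mR=7/4 → advance +1; mR−mL=3/4 → turn +1·90°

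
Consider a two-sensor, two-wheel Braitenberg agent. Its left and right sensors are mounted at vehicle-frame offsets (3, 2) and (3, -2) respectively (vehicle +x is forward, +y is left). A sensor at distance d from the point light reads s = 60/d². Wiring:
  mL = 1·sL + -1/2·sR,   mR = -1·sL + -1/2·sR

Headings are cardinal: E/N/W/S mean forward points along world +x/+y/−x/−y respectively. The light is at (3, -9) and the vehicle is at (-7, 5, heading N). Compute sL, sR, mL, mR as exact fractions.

60/433 60/353 8190/152849 -34170/152849

left sensor world pos  = (-9, 8); dL² = 433
right sensor world pos = (-5, 8); dR² = 353
sL = 60/433 = 60/433
sR = 60/353 = 60/353
mL = 1·sL + -1/2·sR = 8190/152849
mR = -1·sL + -1/2·sR = -34170/152849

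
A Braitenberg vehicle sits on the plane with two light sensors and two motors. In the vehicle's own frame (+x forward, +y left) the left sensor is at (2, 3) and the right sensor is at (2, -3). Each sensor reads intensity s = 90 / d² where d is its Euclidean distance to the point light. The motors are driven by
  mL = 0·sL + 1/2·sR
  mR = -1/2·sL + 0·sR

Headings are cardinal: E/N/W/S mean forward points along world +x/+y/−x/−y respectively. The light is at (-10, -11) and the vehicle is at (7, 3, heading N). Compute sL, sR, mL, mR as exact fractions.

left sensor world pos  = (4, 5); dL² = 452
right sensor world pos = (10, 5); dR² = 656
sL = 90/452 = 45/226
sR = 90/656 = 45/328
mL = 0·sL + 1/2·sR = 45/656
mR = -1/2·sL + 0·sR = -45/452

45/226 45/328 45/656 -45/452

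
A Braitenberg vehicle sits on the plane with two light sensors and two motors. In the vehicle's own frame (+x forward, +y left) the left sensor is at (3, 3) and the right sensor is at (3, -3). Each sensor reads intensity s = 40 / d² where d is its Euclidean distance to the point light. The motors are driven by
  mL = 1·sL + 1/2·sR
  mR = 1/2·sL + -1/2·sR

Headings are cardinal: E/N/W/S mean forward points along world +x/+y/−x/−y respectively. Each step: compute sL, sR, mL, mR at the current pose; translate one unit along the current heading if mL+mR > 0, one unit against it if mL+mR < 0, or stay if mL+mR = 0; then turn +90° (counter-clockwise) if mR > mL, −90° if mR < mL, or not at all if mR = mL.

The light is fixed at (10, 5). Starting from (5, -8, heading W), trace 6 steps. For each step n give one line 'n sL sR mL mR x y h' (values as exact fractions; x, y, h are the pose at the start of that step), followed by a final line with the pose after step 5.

0 1/8 10/41 81/328 -39/656 5 -8 W
1 40/181 40/109 7980/19729 -1440/19729 4 -8 N
2 4/9 20/117 62/117 16/117 4 -7 E
3 40/229 40/289 16140/66181 1200/66181 5 -7 S
4 1/8 10/41 81/328 -39/656 5 -8 W
5 40/181 40/109 7980/19729 -1440/19729 4 -8 N
final 4 -7 E

n=0: pose=(5,-8,W); sL=1/8, sR=10/41; mL=81/328, mR=-39/656; mL+mR=3/16 → advance +1; mR−mL=-201/656 → turn -1·90°
n=1: pose=(4,-8,N); sL=40/181, sR=40/109; mL=7980/19729, mR=-1440/19729; mL+mR=60/181 → advance +1; mR−mL=-9420/19729 → turn -1·90°
n=2: pose=(4,-7,E); sL=4/9, sR=20/117; mL=62/117, mR=16/117; mL+mR=2/3 → advance +1; mR−mL=-46/117 → turn -1·90°
n=3: pose=(5,-7,S); sL=40/229, sR=40/289; mL=16140/66181, mR=1200/66181; mL+mR=60/229 → advance +1; mR−mL=-14940/66181 → turn -1·90°
n=4: pose=(5,-8,W); sL=1/8, sR=10/41; mL=81/328, mR=-39/656; mL+mR=3/16 → advance +1; mR−mL=-201/656 → turn -1·90°
n=5: pose=(4,-8,N); sL=40/181, sR=40/109; mL=7980/19729, mR=-1440/19729; mL+mR=60/181 → advance +1; mR−mL=-9420/19729 → turn -1·90°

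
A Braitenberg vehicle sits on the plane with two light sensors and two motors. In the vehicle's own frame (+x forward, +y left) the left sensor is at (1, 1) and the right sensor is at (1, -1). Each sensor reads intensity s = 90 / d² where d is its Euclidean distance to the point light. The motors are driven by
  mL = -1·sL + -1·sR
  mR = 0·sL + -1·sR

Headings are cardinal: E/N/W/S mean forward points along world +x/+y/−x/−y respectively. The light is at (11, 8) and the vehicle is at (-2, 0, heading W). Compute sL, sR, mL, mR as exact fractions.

90/277 18/49 -9396/13573 -18/49

left sensor world pos  = (-3, -1); dL² = 277
right sensor world pos = (-3, 1); dR² = 245
sL = 90/277 = 90/277
sR = 90/245 = 18/49
mL = -1·sL + -1·sR = -9396/13573
mR = 0·sL + -1·sR = -18/49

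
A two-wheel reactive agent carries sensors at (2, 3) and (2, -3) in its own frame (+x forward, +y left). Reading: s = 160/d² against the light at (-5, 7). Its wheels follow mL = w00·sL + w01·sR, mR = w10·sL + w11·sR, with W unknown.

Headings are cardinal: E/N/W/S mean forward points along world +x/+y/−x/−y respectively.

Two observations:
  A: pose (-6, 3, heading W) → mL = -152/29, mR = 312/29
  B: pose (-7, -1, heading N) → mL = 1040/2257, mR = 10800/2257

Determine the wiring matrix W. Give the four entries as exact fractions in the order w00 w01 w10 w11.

1 -1/2 1 1/2

obs A: pose=(-6,3,W) → sL=80/29, sR=16, mL=-152/29, mR=312/29
obs B: pose=(-7,-1,N) → sL=160/61, sR=160/37, mL=1040/2257, mR=10800/2257
sensor matrix S = [[80/29, 16], [160/61, 160/37]]; det S = -1966080/65453
solve [mL_A; mL_B] = S·[w00; w01] and [mR_A; mR_B] = S·[w10; w11]:
  w00 = 1, w01 = -1/2, w10 = 1, w11 = 1/2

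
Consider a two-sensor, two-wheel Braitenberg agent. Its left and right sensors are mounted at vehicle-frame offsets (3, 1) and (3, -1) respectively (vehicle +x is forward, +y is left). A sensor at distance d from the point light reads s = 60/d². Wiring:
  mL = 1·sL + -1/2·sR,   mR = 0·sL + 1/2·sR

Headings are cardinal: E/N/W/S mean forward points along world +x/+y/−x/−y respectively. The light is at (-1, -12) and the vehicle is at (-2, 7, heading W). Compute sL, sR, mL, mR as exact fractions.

left sensor world pos  = (-5, 6); dL² = 340
right sensor world pos = (-5, 8); dR² = 416
sL = 60/340 = 3/17
sR = 60/416 = 15/104
mL = 1·sL + -1/2·sR = 369/3536
mR = 0·sL + 1/2·sR = 15/208

3/17 15/104 369/3536 15/208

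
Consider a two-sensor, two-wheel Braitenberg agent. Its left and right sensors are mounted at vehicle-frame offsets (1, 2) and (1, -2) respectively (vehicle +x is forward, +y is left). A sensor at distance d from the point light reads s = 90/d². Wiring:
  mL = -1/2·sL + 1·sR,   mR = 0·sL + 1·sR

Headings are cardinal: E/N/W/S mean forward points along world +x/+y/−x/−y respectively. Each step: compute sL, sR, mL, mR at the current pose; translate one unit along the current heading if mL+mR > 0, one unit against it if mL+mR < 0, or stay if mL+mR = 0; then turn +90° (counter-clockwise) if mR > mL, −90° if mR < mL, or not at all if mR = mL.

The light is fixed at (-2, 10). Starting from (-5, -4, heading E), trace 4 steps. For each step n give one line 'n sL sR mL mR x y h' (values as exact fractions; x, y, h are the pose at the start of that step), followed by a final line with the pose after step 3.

n=0: pose=(-5,-4,E); sL=45/74, sR=9/26; mL=81/1924, mR=9/26; mL+mR=747/1924 → advance +1; mR−mL=45/148 → turn +1·90°
n=1: pose=(-4,-4,N); sL=18/37, sR=90/169; mL=1809/6253, mR=90/169; mL+mR=5139/6253 → advance +1; mR−mL=9/37 → turn +1·90°
n=2: pose=(-4,-3,W); sL=5/13, sR=9/13; mL=1/2, mR=9/13; mL+mR=31/26 → advance +1; mR−mL=5/26 → turn +1·90°
n=3: pose=(-5,-3,S); sL=90/197, sR=90/221; mL=7785/43537, mR=90/221; mL+mR=25515/43537 → advance +1; mR−mL=45/197 → turn +1·90°

0 45/74 9/26 81/1924 9/26 -5 -4 E
1 18/37 90/169 1809/6253 90/169 -4 -4 N
2 5/13 9/13 1/2 9/13 -4 -3 W
3 90/197 90/221 7785/43537 90/221 -5 -3 S
final -5 -4 E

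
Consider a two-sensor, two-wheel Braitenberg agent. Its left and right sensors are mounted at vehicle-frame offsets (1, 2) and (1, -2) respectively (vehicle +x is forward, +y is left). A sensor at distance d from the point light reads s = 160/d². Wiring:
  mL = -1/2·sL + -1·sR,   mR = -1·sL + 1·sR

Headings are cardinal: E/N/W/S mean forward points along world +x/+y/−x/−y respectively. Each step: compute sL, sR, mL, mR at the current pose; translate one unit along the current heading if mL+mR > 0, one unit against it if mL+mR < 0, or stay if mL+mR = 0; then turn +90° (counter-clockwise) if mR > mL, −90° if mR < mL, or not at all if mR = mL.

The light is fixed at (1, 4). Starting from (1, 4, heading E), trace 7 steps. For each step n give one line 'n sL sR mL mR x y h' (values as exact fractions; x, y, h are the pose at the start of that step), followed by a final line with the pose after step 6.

0 32 32 -48 0 1 4 E
1 16 80 -88 64 0 4 N
2 160/13 32 -496/13 256/13 0 3 W
3 20 20 -30 0 1 3 S
4 32 32 -48 0 1 4 E
5 16 80 -88 64 0 4 N
6 160/13 32 -496/13 256/13 0 3 W
final 1 3 S

n=0: pose=(1,4,E); sL=32, sR=32; mL=-48, mR=0; mL+mR=-48 → advance -1; mR−mL=48 → turn +1·90°
n=1: pose=(0,4,N); sL=16, sR=80; mL=-88, mR=64; mL+mR=-24 → advance -1; mR−mL=152 → turn +1·90°
n=2: pose=(0,3,W); sL=160/13, sR=32; mL=-496/13, mR=256/13; mL+mR=-240/13 → advance -1; mR−mL=752/13 → turn +1·90°
n=3: pose=(1,3,S); sL=20, sR=20; mL=-30, mR=0; mL+mR=-30 → advance -1; mR−mL=30 → turn +1·90°
n=4: pose=(1,4,E); sL=32, sR=32; mL=-48, mR=0; mL+mR=-48 → advance -1; mR−mL=48 → turn +1·90°
n=5: pose=(0,4,N); sL=16, sR=80; mL=-88, mR=64; mL+mR=-24 → advance -1; mR−mL=152 → turn +1·90°
n=6: pose=(0,3,W); sL=160/13, sR=32; mL=-496/13, mR=256/13; mL+mR=-240/13 → advance -1; mR−mL=752/13 → turn +1·90°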